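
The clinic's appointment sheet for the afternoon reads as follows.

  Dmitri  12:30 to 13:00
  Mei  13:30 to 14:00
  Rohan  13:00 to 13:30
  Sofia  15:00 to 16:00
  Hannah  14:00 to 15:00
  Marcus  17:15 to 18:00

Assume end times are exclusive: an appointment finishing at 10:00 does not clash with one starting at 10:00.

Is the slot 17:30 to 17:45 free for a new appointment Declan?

Dmitri: ends 13:00 at or before Declan starts 17:30 → clear.
Rohan: ends 13:30 at or before Declan starts 17:30 → clear.
Mei: ends 14:00 at or before Declan starts 17:30 → clear.
Hannah: ends 15:00 at or before Declan starts 17:30 → clear.
Sofia: ends 16:00 at or before Declan starts 17:30 → clear.
Marcus: starts 17:15 before Declan ends 17:45, and ends 18:00 after Declan starts 17:30 → overlap.
Declan overlaps Marcus.

No — it overlaps Marcus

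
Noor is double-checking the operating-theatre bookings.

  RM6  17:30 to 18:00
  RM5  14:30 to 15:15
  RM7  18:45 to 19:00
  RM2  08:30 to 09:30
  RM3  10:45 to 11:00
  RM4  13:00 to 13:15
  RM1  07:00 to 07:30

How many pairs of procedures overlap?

Sorted by start: RM1, RM2, RM3, RM4, RM5, RM6, RM7.
RM2 starts after RM1 ends, so RM1 has no further overlaps.
RM3 starts after RM2 ends, so RM2 has no further overlaps.
RM4 starts after RM3 ends, so RM3 has no further overlaps.
RM5 starts after RM4 ends, so RM4 has no further overlaps.
RM6 starts after RM5 ends, so RM5 has no further overlaps.
RM7 starts after RM6 ends.
No pair overlaps.

0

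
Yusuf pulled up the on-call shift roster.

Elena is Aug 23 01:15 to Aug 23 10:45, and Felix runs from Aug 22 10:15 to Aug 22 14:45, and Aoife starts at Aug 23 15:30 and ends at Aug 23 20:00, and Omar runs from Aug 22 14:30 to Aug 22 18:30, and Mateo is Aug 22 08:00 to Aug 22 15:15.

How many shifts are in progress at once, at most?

Walk through starts and ends in time order (an end at T is processed before a start at T):
Aug 22 08:00 start Mateo → 1
Aug 22 10:15 start Felix → 2
Aug 22 14:30 start Omar → 3
Aug 22 14:45 end Felix → 2
Aug 22 15:15 end Mateo → 1
Aug 22 18:30 end Omar → 0
Aug 23 01:15 start Elena → 1
Aug 23 10:45 end Elena → 0
Aug 23 15:30 start Aoife → 1
Aug 23 20:00 end Aoife → 0
Peak is 3, at Aug 22 14:30 (Felix, Mateo, Omar).

3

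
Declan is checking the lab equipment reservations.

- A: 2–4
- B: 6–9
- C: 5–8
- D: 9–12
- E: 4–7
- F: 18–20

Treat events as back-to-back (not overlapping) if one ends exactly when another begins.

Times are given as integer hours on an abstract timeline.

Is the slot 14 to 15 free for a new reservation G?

Yes — the slot is free

A: ends 4 at or before G starts 14 → clear.
E: ends 7 at or before G starts 14 → clear.
C: ends 8 at or before G starts 14 → clear.
B: ends 9 at or before G starts 14 → clear.
D: ends 12 at or before G starts 14 → clear.
F: starts 18 at or after G ends 15 → clear.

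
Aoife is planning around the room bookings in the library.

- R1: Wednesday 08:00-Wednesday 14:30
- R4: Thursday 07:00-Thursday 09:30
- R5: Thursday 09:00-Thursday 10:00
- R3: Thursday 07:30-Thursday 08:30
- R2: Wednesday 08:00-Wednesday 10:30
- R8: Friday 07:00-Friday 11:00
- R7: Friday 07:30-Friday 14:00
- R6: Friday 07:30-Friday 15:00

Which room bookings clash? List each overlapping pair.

R1 & R2, R3 & R4, R4 & R5, R6 & R7, R6 & R8, R7 & R8

Check each pair: they overlap iff neither finishes before the other starts.
Sorted by start: R1, R2, R4, R3, R5, R8, R6, R7.
R2 starts before R1 ends → R1 and R2 overlap.
R4 starts after R1 ends; R1 is clear from here.
R4 starts after R2 ends; R2 is clear from here.
R3 starts before R4 ends → R4 and R3 overlap.
R5 starts before R4 ends → R4 and R5 overlap.
R8 starts after R4 ends; R4 is clear from here.
R5 starts after R3 ends; R3 is clear from here.
R8 starts after R5 ends; R5 is clear from here.
R6 starts before R8 ends → R8 and R6 overlap.
R7 starts before R8 ends → R8 and R7 overlap.
R7 starts before R6 ends → R6 and R7 overlap.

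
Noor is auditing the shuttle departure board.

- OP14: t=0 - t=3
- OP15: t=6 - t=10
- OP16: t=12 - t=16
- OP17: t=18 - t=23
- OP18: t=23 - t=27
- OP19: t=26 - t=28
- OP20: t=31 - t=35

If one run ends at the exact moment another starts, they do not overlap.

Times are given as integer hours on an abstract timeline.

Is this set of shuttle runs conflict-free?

No

Two intervals overlap when each starts before the other ends.
Sorted by start: OP14, OP15, OP16, OP17, OP18, OP19, OP20.
OP15 starts after OP14 ends; OP14 is clear from here.
OP16 starts after OP15 ends; OP15 is clear from here.
OP17 starts after OP16 ends; OP16 is clear from here.
OP18 starts exactly when OP17 ends (back-to-back, no overlap); OP17 is clear from here.
OP19 starts before OP18 ends → OP18 and OP19 overlap.
That's a conflict, so the schedule is not conflict-free.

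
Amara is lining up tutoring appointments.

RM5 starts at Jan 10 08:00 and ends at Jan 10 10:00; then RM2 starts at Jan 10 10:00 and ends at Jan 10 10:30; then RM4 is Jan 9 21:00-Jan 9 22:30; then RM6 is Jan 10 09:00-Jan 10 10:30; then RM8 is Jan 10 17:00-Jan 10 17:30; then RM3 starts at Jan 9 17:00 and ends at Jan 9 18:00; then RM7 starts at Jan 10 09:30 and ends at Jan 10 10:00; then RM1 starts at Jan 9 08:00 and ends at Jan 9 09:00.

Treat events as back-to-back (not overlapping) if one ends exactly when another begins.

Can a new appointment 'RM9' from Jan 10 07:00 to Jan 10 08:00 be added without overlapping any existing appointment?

RM1: ends Jan 9 09:00 at or before RM9 starts Jan 10 07:00 → clear.
RM3: ends Jan 9 18:00 at or before RM9 starts Jan 10 07:00 → clear.
RM4: ends Jan 9 22:30 at or before RM9 starts Jan 10 07:00 → clear.
RM5: starts Jan 10 08:00 at or after RM9 ends Jan 10 08:00 → clear.
RM6: starts Jan 10 09:00 at or after RM9 ends Jan 10 08:00 → clear.
RM7: starts Jan 10 09:30 at or after RM9 ends Jan 10 08:00 → clear.
RM2: starts Jan 10 10:00 at or after RM9 ends Jan 10 08:00 → clear.
RM8: starts Jan 10 17:00 at or after RM9 ends Jan 10 08:00 → clear.

Yes — the slot is free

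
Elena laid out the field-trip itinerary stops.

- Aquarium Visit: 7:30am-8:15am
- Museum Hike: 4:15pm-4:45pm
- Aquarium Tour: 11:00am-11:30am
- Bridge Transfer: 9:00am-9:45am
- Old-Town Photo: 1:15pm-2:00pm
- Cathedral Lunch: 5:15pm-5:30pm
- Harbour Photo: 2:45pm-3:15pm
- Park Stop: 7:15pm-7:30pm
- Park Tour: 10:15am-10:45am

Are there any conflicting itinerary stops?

Two intervals overlap when each starts before the other ends.
Sorted by start: Aquarium Visit, Bridge Transfer, Park Tour, Aquarium Tour, Old-Town Photo, Harbour Photo, Museum Hike, Cathedral Lunch, Park Stop.
Bridge Transfer starts after Aquarium Visit ends, so nothing later overlaps Aquarium Visit either.
Park Tour starts after Bridge Transfer ends, so nothing later overlaps Bridge Transfer either.
Aquarium Tour starts after Park Tour ends, so nothing later overlaps Park Tour either.
Old-Town Photo starts after Aquarium Tour ends, so nothing later overlaps Aquarium Tour either.
Harbour Photo starts after Old-Town Photo ends, so nothing later overlaps Old-Town Photo either.
Museum Hike starts after Harbour Photo ends, so nothing later overlaps Harbour Photo either.
Cathedral Lunch starts after Museum Hike ends, so nothing later overlaps Museum Hike either.
Park Stop starts after Cathedral Lunch ends.
Every pair is clear; the schedule has no overlaps.

No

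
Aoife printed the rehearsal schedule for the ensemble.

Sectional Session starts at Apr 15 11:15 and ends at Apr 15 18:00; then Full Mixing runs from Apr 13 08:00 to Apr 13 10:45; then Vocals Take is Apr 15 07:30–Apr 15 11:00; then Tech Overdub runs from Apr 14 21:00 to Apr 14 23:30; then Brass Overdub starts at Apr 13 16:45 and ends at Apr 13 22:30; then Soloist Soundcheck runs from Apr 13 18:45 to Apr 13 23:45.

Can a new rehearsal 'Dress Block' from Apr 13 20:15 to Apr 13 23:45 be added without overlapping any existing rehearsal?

No — it overlaps Brass Overdub, Soloist Soundcheck

Full Mixing: ends Apr 13 10:45 at or before Dress Block starts Apr 13 20:15 → clear.
Brass Overdub: starts Apr 13 16:45 before Dress Block ends Apr 13 23:45, and ends Apr 13 22:30 after Dress Block starts Apr 13 20:15 → overlap.
Soloist Soundcheck: starts Apr 13 18:45 before Dress Block ends Apr 13 23:45, and ends Apr 13 23:45 after Dress Block starts Apr 13 20:15 → overlap.
Tech Overdub: starts Apr 14 21:00 at or after Dress Block ends Apr 13 23:45 → clear.
Vocals Take: starts Apr 15 07:30 at or after Dress Block ends Apr 13 23:45 → clear.
Sectional Session: starts Apr 15 11:15 at or after Dress Block ends Apr 13 23:45 → clear.
Dress Block overlaps Brass Overdub, Soloist Soundcheck.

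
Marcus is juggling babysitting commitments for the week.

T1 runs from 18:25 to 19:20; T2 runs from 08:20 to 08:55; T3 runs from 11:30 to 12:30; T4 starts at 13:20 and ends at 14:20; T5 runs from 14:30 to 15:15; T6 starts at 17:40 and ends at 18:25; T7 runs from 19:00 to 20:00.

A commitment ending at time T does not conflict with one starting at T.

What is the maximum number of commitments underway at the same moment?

2

Sort all start/end points and keep a running count:
08:20 start T2 → 1
08:55 end T2 → 0
11:30 start T3 → 1
12:30 end T3 → 0
13:20 start T4 → 1
14:20 end T4 → 0
14:30 start T5 → 1
15:15 end T5 → 0
17:40 start T6 → 1
18:25 end T6 → 0
18:25 start T1 → 1
19:00 start T7 → 2
19:20 end T1 → 1
20:00 end T7 → 0
Peak is 2, at 19:00 (T1, T7).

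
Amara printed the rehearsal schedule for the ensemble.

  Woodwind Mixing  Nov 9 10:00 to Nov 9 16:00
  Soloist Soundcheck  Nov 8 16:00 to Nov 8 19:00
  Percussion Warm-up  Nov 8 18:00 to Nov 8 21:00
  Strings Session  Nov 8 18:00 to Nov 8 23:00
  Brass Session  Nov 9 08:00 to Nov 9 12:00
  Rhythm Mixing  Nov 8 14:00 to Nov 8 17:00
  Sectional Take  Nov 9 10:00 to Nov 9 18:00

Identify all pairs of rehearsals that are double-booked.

Sorted by start: Rhythm Mixing, Soloist Soundcheck, Percussion Warm-up, Strings Session, Brass Session, Sectional Take, Woodwind Mixing.
Soloist Soundcheck starts before Rhythm Mixing ends → Rhythm Mixing and Soloist Soundcheck overlap.
Percussion Warm-up starts after Rhythm Mixing ends; Rhythm Mixing is clear from here.
Percussion Warm-up starts before Soloist Soundcheck ends → Soloist Soundcheck and Percussion Warm-up overlap.
Strings Session starts before Soloist Soundcheck ends → Soloist Soundcheck and Strings Session overlap.
Brass Session starts after Soloist Soundcheck ends; Soloist Soundcheck is clear from here.
Strings Session starts before Percussion Warm-up ends → Percussion Warm-up and Strings Session overlap.
Brass Session starts after Percussion Warm-up ends; Percussion Warm-up is clear from here.
Brass Session starts after Strings Session ends; Strings Session is clear from here.
Sectional Take starts before Brass Session ends → Brass Session and Sectional Take overlap.
Woodwind Mixing starts before Brass Session ends → Brass Session and Woodwind Mixing overlap.
Woodwind Mixing starts before Sectional Take ends → Sectional Take and Woodwind Mixing overlap.

Brass Session & Sectional Take, Brass Session & Woodwind Mixing, Percussion Warm-up & Soloist Soundcheck, Percussion Warm-up & Strings Session, Rhythm Mixing & Soloist Soundcheck, Sectional Take & Woodwind Mixing, Soloist Soundcheck & Strings Session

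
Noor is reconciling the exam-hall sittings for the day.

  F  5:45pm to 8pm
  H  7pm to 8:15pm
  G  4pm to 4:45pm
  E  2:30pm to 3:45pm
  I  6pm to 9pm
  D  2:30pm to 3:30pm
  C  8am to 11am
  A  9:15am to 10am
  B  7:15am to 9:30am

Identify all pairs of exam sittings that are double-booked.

A & B, A & C, B & C, D & E, F & H, F & I, H & I

Sorted by start: B, C, A, D, E, G, F, I, H.
C starts before B ends → B and C overlap.
A starts before B ends → B and A overlap.
D starts after B ends, so B has no further overlaps.
A starts before C ends → C and A overlap.
D starts after C ends, so C has no further overlaps.
D starts after A ends, so A has no further overlaps.
E starts before D ends → D and E overlap.
G starts after D ends, so D has no further overlaps.
G starts after E ends, so E has no further overlaps.
F starts after G ends, so G has no further overlaps.
I starts before F ends → F and I overlap.
H starts before F ends → F and H overlap.
H starts before I ends → I and H overlap.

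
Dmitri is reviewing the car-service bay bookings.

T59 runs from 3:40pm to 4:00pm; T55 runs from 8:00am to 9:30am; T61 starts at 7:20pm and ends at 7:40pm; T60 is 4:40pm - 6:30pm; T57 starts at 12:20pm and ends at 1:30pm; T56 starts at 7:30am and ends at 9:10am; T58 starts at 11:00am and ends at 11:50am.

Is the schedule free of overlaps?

Sorted by start: T56, T55, T58, T57, T59, T60, T61.
T55 starts before T56 ends → T56 and T55 overlap.
That's a conflict, so the schedule is not conflict-free.

No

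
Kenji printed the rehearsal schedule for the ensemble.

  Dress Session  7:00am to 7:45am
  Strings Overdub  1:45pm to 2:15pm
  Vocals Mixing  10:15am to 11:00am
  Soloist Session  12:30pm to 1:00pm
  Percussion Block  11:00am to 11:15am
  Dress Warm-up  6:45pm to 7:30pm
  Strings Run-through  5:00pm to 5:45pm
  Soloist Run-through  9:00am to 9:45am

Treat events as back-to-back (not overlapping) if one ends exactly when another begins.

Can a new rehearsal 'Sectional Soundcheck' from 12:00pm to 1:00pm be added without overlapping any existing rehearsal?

No — it overlaps Soloist Session

Dress Session: ends 7:45am at or before Sectional Soundcheck starts 12:00pm → clear.
Soloist Run-through: ends 9:45am at or before Sectional Soundcheck starts 12:00pm → clear.
Vocals Mixing: ends 11:00am at or before Sectional Soundcheck starts 12:00pm → clear.
Percussion Block: ends 11:15am at or before Sectional Soundcheck starts 12:00pm → clear.
Soloist Session: starts 12:30pm before Sectional Soundcheck ends 1:00pm, and ends 1:00pm after Sectional Soundcheck starts 12:00pm → overlap.
Strings Overdub: starts 1:45pm at or after Sectional Soundcheck ends 1:00pm → clear.
Strings Run-through: starts 5:00pm at or after Sectional Soundcheck ends 1:00pm → clear.
Dress Warm-up: starts 6:45pm at or after Sectional Soundcheck ends 1:00pm → clear.
Sectional Soundcheck overlaps Soloist Session.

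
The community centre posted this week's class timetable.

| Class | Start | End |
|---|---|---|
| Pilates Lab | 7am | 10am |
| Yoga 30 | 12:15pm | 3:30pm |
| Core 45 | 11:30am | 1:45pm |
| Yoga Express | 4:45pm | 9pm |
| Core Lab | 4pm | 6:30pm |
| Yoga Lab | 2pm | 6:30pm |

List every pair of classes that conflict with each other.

Core 45 & Yoga 30, Core Lab & Yoga Express, Core Lab & Yoga Lab, Yoga 30 & Yoga Lab, Yoga Express & Yoga Lab

Sorted by start: Pilates Lab, Core 45, Yoga 30, Yoga Lab, Core Lab, Yoga Express.
Core 45 starts after Pilates Lab ends; Pilates Lab is clear from here.
Yoga 30 starts before Core 45 ends → Core 45 and Yoga 30 overlap.
Yoga Lab starts after Core 45 ends; Core 45 is clear from here.
Yoga Lab starts before Yoga 30 ends → Yoga 30 and Yoga Lab overlap.
Core Lab starts after Yoga 30 ends; Yoga 30 is clear from here.
Core Lab starts before Yoga Lab ends → Yoga Lab and Core Lab overlap.
Yoga Express starts before Yoga Lab ends → Yoga Lab and Yoga Express overlap.
Yoga Express starts before Core Lab ends → Core Lab and Yoga Express overlap.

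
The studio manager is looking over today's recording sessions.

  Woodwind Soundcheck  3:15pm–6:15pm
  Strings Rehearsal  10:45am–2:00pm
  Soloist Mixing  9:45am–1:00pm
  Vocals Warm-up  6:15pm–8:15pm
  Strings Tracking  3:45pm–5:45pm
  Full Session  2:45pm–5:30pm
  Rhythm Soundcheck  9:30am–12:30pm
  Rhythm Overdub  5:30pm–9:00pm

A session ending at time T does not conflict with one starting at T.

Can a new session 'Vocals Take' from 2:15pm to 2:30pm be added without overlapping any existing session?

Rhythm Soundcheck: ends 12:30pm at or before Vocals Take starts 2:15pm → clear.
Soloist Mixing: ends 1:00pm at or before Vocals Take starts 2:15pm → clear.
Strings Rehearsal: ends 2:00pm at or before Vocals Take starts 2:15pm → clear.
Full Session: starts 2:45pm at or after Vocals Take ends 2:30pm → clear.
Woodwind Soundcheck: starts 3:15pm at or after Vocals Take ends 2:30pm → clear.
Strings Tracking: starts 3:45pm at or after Vocals Take ends 2:30pm → clear.
Rhythm Overdub: starts 5:30pm at or after Vocals Take ends 2:30pm → clear.
Vocals Warm-up: starts 6:15pm at or after Vocals Take ends 2:30pm → clear.

Yes — the slot is free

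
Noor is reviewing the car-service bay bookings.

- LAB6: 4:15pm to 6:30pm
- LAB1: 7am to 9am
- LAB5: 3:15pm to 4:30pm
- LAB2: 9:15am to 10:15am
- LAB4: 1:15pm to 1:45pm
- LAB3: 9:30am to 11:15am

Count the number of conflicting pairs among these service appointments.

Sorted by start: LAB1, LAB2, LAB3, LAB4, LAB5, LAB6.
LAB2 starts after LAB1 ends; LAB1 is clear from here.
LAB3 starts before LAB2 ends → LAB2 and LAB3 overlap.
LAB4 starts after LAB2 ends; LAB2 is clear from here.
LAB4 starts after LAB3 ends; LAB3 is clear from here.
LAB5 starts after LAB4 ends; LAB4 is clear from here.
LAB6 starts before LAB5 ends → LAB5 and LAB6 overlap.
Overlapping pairs: LAB2 & LAB3, LAB5 & LAB6 — 2 in total.

2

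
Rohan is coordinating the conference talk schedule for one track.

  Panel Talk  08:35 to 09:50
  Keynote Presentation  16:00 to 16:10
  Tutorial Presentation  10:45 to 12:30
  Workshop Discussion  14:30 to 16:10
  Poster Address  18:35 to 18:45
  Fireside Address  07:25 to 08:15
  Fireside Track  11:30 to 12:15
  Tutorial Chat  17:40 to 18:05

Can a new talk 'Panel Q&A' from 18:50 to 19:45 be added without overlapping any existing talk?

Yes — the slot is free

Fireside Address: ends 08:15 at or before Panel Q&A starts 18:50 → clear.
Panel Talk: ends 09:50 at or before Panel Q&A starts 18:50 → clear.
Tutorial Presentation: ends 12:30 at or before Panel Q&A starts 18:50 → clear.
Fireside Track: ends 12:15 at or before Panel Q&A starts 18:50 → clear.
Workshop Discussion: ends 16:10 at or before Panel Q&A starts 18:50 → clear.
Keynote Presentation: ends 16:10 at or before Panel Q&A starts 18:50 → clear.
Tutorial Chat: ends 18:05 at or before Panel Q&A starts 18:50 → clear.
Poster Address: ends 18:45 at or before Panel Q&A starts 18:50 → clear.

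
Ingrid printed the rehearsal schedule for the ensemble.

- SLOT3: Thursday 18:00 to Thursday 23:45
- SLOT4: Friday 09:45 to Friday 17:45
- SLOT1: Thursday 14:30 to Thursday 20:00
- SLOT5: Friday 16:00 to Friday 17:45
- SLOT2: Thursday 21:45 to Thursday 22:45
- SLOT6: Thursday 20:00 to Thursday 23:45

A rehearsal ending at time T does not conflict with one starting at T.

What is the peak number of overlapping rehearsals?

Sort all start/end points and keep a running count:
Thursday 14:30 start SLOT1 → 1
Thursday 18:00 start SLOT3 → 2
Thursday 20:00 end SLOT1 → 1
Thursday 20:00 start SLOT6 → 2
Thursday 21:45 start SLOT2 → 3
Thursday 22:45 end SLOT2 → 2
Thursday 23:45 end SLOT3 → 1
Thursday 23:45 end SLOT6 → 0
Friday 09:45 start SLOT4 → 1
Friday 16:00 start SLOT5 → 2
Friday 17:45 end SLOT4 → 1
Friday 17:45 end SLOT5 → 0
Peak is 3, at Thursday 21:45 (SLOT2, SLOT3, SLOT6).

3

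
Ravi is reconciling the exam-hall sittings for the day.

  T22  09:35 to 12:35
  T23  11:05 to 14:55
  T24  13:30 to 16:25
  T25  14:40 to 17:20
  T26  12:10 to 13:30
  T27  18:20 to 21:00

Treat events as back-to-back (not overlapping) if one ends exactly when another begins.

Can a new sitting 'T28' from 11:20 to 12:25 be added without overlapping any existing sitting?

T22: starts 09:35 before T28 ends 12:25, and ends 12:35 after T28 starts 11:20 → overlap.
T23: starts 11:05 before T28 ends 12:25, and ends 14:55 after T28 starts 11:20 → overlap.
T26: starts 12:10 before T28 ends 12:25, and ends 13:30 after T28 starts 11:20 → overlap.
T24: starts 13:30 at or after T28 ends 12:25 → clear.
T25: starts 14:40 at or after T28 ends 12:25 → clear.
T27: starts 18:20 at or after T28 ends 12:25 → clear.
T28 overlaps T22, T23, T26.

No — it overlaps T22, T23, T26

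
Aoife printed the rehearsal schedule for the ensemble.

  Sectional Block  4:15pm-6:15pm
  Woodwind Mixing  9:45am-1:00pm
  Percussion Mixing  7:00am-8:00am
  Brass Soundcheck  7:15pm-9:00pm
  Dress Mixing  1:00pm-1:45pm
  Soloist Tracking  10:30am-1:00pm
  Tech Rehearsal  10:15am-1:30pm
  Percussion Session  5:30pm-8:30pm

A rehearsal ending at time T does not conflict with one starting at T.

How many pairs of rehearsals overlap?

6

Sorted by start: Percussion Mixing, Woodwind Mixing, Tech Rehearsal, Soloist Tracking, Dress Mixing, Sectional Block, Percussion Session, Brass Soundcheck.
Woodwind Mixing starts after Percussion Mixing ends, so Percussion Mixing has no further overlaps.
Tech Rehearsal starts before Woodwind Mixing ends → Woodwind Mixing and Tech Rehearsal overlap.
Soloist Tracking starts before Woodwind Mixing ends → Woodwind Mixing and Soloist Tracking overlap.
Dress Mixing starts exactly when Woodwind Mixing ends (back-to-back, no overlap), so Woodwind Mixing has no further overlaps.
Soloist Tracking starts before Tech Rehearsal ends → Tech Rehearsal and Soloist Tracking overlap.
Dress Mixing starts before Tech Rehearsal ends → Tech Rehearsal and Dress Mixing overlap.
Sectional Block starts after Tech Rehearsal ends, so Tech Rehearsal has no further overlaps.
Dress Mixing starts exactly when Soloist Tracking ends (back-to-back, no overlap), so Soloist Tracking has no further overlaps.
Sectional Block starts after Dress Mixing ends, so Dress Mixing has no further overlaps.
Percussion Session starts before Sectional Block ends → Sectional Block and Percussion Session overlap.
Brass Soundcheck starts after Sectional Block ends.
Brass Soundcheck starts before Percussion Session ends → Percussion Session and Brass Soundcheck overlap.
Overlapping pairs: Brass Soundcheck & Percussion Session, Dress Mixing & Tech Rehearsal, Percussion Session & Sectional Block, Soloist Tracking & Tech Rehearsal, Soloist Tracking & Woodwind Mixing, Tech Rehearsal & Woodwind Mixing — 6 in total.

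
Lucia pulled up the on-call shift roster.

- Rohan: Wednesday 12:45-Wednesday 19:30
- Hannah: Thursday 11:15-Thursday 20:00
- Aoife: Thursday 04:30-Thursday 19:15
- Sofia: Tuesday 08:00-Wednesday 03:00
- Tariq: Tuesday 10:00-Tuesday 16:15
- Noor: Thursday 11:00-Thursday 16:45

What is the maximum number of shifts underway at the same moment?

3

Sort all start/end points and keep a running count:
Tuesday 08:00 start Sofia → 1
Tuesday 10:00 start Tariq → 2
Tuesday 16:15 end Tariq → 1
Wednesday 03:00 end Sofia → 0
Wednesday 12:45 start Rohan → 1
Wednesday 19:30 end Rohan → 0
Thursday 04:30 start Aoife → 1
Thursday 11:00 start Noor → 2
Thursday 11:15 start Hannah → 3
Thursday 16:45 end Noor → 2
Thursday 19:15 end Aoife → 1
Thursday 20:00 end Hannah → 0
Peak is 3, at Thursday 11:15 (Aoife, Hannah, Noor).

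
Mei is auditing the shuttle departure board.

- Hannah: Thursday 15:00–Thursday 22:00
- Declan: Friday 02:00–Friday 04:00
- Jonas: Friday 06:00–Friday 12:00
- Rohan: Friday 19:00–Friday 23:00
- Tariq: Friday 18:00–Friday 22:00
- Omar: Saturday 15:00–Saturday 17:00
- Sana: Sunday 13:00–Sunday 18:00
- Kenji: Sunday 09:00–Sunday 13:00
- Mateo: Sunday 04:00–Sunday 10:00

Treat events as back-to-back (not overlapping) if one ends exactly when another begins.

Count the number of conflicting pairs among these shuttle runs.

2

Sorted by start: Hannah, Declan, Jonas, Tariq, Rohan, Omar, Mateo, Kenji, Sana.
Declan starts after Hannah ends, so Hannah has no further overlaps.
Jonas starts after Declan ends, so Declan has no further overlaps.
Tariq starts after Jonas ends, so Jonas has no further overlaps.
Rohan starts before Tariq ends → Tariq and Rohan overlap.
Omar starts after Tariq ends, so Tariq has no further overlaps.
Omar starts after Rohan ends, so Rohan has no further overlaps.
Mateo starts after Omar ends, so Omar has no further overlaps.
Kenji starts before Mateo ends → Mateo and Kenji overlap.
Sana starts after Mateo ends.
Sana starts exactly when Kenji ends (back-to-back, no overlap).
Overlapping pairs: Kenji & Mateo, Rohan & Tariq — 2 in total.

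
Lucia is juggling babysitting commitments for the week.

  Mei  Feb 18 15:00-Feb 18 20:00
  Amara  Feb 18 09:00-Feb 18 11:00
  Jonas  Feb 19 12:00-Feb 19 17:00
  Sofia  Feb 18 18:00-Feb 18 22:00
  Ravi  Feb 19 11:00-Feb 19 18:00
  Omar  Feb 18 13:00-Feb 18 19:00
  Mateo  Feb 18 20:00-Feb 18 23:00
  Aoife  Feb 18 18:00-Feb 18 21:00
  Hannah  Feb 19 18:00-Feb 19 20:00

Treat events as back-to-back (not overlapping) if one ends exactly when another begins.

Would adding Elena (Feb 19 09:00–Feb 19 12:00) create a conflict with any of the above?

Amara: ends Feb 18 11:00 at or before Elena starts Feb 19 09:00 → clear.
Omar: ends Feb 18 19:00 at or before Elena starts Feb 19 09:00 → clear.
Mei: ends Feb 18 20:00 at or before Elena starts Feb 19 09:00 → clear.
Aoife: ends Feb 18 21:00 at or before Elena starts Feb 19 09:00 → clear.
Sofia: ends Feb 18 22:00 at or before Elena starts Feb 19 09:00 → clear.
Mateo: ends Feb 18 23:00 at or before Elena starts Feb 19 09:00 → clear.
Ravi: starts Feb 19 11:00 before Elena ends Feb 19 12:00, and ends Feb 19 18:00 after Elena starts Feb 19 09:00 → overlap.
Jonas: starts Feb 19 12:00 at or after Elena ends Feb 19 12:00 → clear.
Hannah: starts Feb 19 18:00 at or after Elena ends Feb 19 12:00 → clear.
Elena overlaps Ravi.

Yes — it overlaps Ravi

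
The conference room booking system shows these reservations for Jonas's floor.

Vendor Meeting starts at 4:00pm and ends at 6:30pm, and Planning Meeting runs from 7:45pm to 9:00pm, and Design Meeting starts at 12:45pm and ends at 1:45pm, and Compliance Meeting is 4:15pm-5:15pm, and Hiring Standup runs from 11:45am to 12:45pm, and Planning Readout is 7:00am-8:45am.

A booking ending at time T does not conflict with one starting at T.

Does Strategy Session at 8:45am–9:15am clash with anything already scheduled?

Planning Readout: ends 8:45am at or before Strategy Session starts 8:45am → clear.
Hiring Standup: starts 11:45am at or after Strategy Session ends 9:15am → clear.
Design Meeting: starts 12:45pm at or after Strategy Session ends 9:15am → clear.
Vendor Meeting: starts 4:00pm at or after Strategy Session ends 9:15am → clear.
Compliance Meeting: starts 4:15pm at or after Strategy Session ends 9:15am → clear.
Planning Meeting: starts 7:45pm at or after Strategy Session ends 9:15am → clear.

No — it doesn't clash with anything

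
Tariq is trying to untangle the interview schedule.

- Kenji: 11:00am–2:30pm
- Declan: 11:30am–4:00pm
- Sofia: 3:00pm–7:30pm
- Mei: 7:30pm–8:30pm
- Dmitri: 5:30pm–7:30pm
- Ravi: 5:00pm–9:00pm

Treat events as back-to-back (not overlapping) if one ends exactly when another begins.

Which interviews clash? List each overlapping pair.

Sorted by start: Kenji, Declan, Sofia, Ravi, Dmitri, Mei.
Declan starts before Kenji ends → Kenji and Declan overlap.
Sofia starts after Kenji ends, so nothing later overlaps Kenji either.
Sofia starts before Declan ends → Declan and Sofia overlap.
Ravi starts after Declan ends, so nothing later overlaps Declan either.
Ravi starts before Sofia ends → Sofia and Ravi overlap.
Dmitri starts before Sofia ends → Sofia and Dmitri overlap.
Mei starts exactly when Sofia ends (back-to-back, no overlap).
Dmitri starts before Ravi ends → Ravi and Dmitri overlap.
Mei starts before Ravi ends → Ravi and Mei overlap.
Mei starts exactly when Dmitri ends (back-to-back, no overlap).

Declan & Kenji, Declan & Sofia, Dmitri & Ravi, Dmitri & Sofia, Mei & Ravi, Ravi & Sofia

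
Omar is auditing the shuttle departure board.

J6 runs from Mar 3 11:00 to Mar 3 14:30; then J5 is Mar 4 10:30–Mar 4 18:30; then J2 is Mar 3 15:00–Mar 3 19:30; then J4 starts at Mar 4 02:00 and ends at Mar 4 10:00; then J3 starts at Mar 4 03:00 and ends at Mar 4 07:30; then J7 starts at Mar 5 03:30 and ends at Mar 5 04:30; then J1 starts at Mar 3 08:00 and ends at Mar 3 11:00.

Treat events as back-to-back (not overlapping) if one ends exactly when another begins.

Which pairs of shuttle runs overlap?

Check each pair: they overlap iff neither finishes before the other starts.
Sorted by start: J1, J6, J2, J4, J3, J5, J7.
J6 starts exactly when J1 ends (back-to-back, no overlap), so J1 has no further overlaps.
J2 starts after J6 ends, so J6 has no further overlaps.
J4 starts after J2 ends, so J2 has no further overlaps.
J3 starts before J4 ends → J4 and J3 overlap.
J5 starts after J4 ends, so J4 has no further overlaps.
J5 starts after J3 ends, so J3 has no further overlaps.
J7 starts after J5 ends.

J3 & J4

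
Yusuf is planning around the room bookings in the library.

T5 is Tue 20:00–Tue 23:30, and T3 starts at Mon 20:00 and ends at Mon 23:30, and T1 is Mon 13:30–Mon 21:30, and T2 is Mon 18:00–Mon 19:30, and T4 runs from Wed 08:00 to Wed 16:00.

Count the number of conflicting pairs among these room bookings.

2

Two intervals overlap when each starts before the other ends.
Sorted by start: T1, T2, T3, T5, T4.
T2 starts before T1 ends → T1 and T2 overlap.
T3 starts before T1 ends → T1 and T3 overlap.
T5 starts after T1 ends — done with T1.
T3 starts after T2 ends — done with T2.
T5 starts after T3 ends — done with T3.
T4 starts after T5 ends.
Overlapping pairs: T1 & T2, T1 & T3 — 2 in total.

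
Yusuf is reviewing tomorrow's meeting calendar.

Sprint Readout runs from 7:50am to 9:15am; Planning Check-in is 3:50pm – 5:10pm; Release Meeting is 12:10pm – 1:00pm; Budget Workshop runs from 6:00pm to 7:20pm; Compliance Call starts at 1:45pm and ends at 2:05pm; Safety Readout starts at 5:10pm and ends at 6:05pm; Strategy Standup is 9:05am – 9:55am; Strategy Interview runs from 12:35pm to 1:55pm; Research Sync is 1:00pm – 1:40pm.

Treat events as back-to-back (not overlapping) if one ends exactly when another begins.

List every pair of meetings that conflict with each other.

Sorted by start: Sprint Readout, Strategy Standup, Release Meeting, Strategy Interview, Research Sync, Compliance Call, Planning Check-in, Safety Readout, Budget Workshop.
Strategy Standup starts before Sprint Readout ends → Sprint Readout and Strategy Standup overlap.
Release Meeting starts after Sprint Readout ends; Sprint Readout is clear from here.
Release Meeting starts after Strategy Standup ends; Strategy Standup is clear from here.
Strategy Interview starts before Release Meeting ends → Release Meeting and Strategy Interview overlap.
Research Sync starts exactly when Release Meeting ends (back-to-back, no overlap); Release Meeting is clear from here.
Research Sync starts before Strategy Interview ends → Strategy Interview and Research Sync overlap.
Compliance Call starts before Strategy Interview ends → Strategy Interview and Compliance Call overlap.
Planning Check-in starts after Strategy Interview ends; Strategy Interview is clear from here.
Compliance Call starts after Research Sync ends; Research Sync is clear from here.
Planning Check-in starts after Compliance Call ends; Compliance Call is clear from here.
Safety Readout starts exactly when Planning Check-in ends (back-to-back, no overlap); Planning Check-in is clear from here.
Budget Workshop starts before Safety Readout ends → Safety Readout and Budget Workshop overlap.

Budget Workshop & Safety Readout, Compliance Call & Strategy Interview, Release Meeting & Strategy Interview, Research Sync & Strategy Interview, Sprint Readout & Strategy Standup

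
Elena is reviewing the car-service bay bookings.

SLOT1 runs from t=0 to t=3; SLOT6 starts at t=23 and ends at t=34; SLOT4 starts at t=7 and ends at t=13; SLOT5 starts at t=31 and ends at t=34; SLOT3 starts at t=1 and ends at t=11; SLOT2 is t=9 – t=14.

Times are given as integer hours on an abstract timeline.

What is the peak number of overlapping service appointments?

Walk through starts and ends in time order (an end at T is processed before a start at T):
t=0 start SLOT1 → 1
t=1 start SLOT3 → 2
t=3 end SLOT1 → 1
t=7 start SLOT4 → 2
t=9 start SLOT2 → 3
t=11 end SLOT3 → 2
t=13 end SLOT4 → 1
t=14 end SLOT2 → 0
t=23 start SLOT6 → 1
t=31 start SLOT5 → 2
t=34 end SLOT5 → 1
t=34 end SLOT6 → 0
Peak is 3, at t=9 (SLOT2, SLOT3, SLOT4).

3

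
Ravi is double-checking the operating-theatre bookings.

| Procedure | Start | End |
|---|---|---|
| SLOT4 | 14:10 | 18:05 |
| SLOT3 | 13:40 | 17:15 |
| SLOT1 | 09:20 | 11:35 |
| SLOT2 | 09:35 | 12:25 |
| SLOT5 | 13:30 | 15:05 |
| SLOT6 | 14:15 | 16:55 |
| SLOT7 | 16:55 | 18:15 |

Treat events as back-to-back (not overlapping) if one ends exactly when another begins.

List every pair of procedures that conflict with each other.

SLOT1 & SLOT2, SLOT3 & SLOT4, SLOT3 & SLOT5, SLOT3 & SLOT6, SLOT3 & SLOT7, SLOT4 & SLOT5, SLOT4 & SLOT6, SLOT4 & SLOT7, SLOT5 & SLOT6

Check each pair: they overlap iff neither finishes before the other starts.
Sorted by start: SLOT1, SLOT2, SLOT5, SLOT3, SLOT4, SLOT6, SLOT7.
SLOT2 starts before SLOT1 ends → SLOT1 and SLOT2 overlap.
SLOT5 starts after SLOT1 ends, so SLOT1 has no further overlaps.
SLOT5 starts after SLOT2 ends, so SLOT2 has no further overlaps.
SLOT3 starts before SLOT5 ends → SLOT5 and SLOT3 overlap.
SLOT4 starts before SLOT5 ends → SLOT5 and SLOT4 overlap.
SLOT6 starts before SLOT5 ends → SLOT5 and SLOT6 overlap.
SLOT7 starts after SLOT5 ends.
SLOT4 starts before SLOT3 ends → SLOT3 and SLOT4 overlap.
SLOT6 starts before SLOT3 ends → SLOT3 and SLOT6 overlap.
SLOT7 starts before SLOT3 ends → SLOT3 and SLOT7 overlap.
SLOT6 starts before SLOT4 ends → SLOT4 and SLOT6 overlap.
SLOT7 starts before SLOT4 ends → SLOT4 and SLOT7 overlap.
SLOT7 starts exactly when SLOT6 ends (back-to-back, no overlap).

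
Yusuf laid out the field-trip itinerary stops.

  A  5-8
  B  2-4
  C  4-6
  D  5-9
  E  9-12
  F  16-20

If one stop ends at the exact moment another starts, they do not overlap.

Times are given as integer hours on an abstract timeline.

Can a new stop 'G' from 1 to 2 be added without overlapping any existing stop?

Yes — the slot is free

B: starts 2 at or after G ends 2 → clear.
C: starts 4 at or after G ends 2 → clear.
A: starts 5 at or after G ends 2 → clear.
D: starts 5 at or after G ends 2 → clear.
E: starts 9 at or after G ends 2 → clear.
F: starts 16 at or after G ends 2 → clear.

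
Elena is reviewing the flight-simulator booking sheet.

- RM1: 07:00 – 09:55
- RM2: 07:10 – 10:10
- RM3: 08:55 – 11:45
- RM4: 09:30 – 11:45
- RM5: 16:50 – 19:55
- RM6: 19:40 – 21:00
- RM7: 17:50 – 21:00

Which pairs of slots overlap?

RM1 & RM2, RM1 & RM3, RM1 & RM4, RM2 & RM3, RM2 & RM4, RM3 & RM4, RM5 & RM6, RM5 & RM7, RM6 & RM7

Sorted by start: RM1, RM2, RM3, RM4, RM5, RM7, RM6.
RM2 starts before RM1 ends → RM1 and RM2 overlap.
RM3 starts before RM1 ends → RM1 and RM3 overlap.
RM4 starts before RM1 ends → RM1 and RM4 overlap.
RM5 starts after RM1 ends; RM1 is clear from here.
RM3 starts before RM2 ends → RM2 and RM3 overlap.
RM4 starts before RM2 ends → RM2 and RM4 overlap.
RM5 starts after RM2 ends; RM2 is clear from here.
RM4 starts before RM3 ends → RM3 and RM4 overlap.
RM5 starts after RM3 ends; RM3 is clear from here.
RM5 starts after RM4 ends; RM4 is clear from here.
RM7 starts before RM5 ends → RM5 and RM7 overlap.
RM6 starts before RM5 ends → RM5 and RM6 overlap.
RM6 starts before RM7 ends → RM7 and RM6 overlap.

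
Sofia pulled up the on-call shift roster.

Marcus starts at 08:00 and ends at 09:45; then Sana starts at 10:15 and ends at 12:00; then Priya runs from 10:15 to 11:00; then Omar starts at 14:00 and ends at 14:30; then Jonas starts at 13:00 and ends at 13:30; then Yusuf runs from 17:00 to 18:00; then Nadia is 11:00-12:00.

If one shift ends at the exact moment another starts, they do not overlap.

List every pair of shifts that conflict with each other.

Nadia & Sana, Priya & Sana

Sorted by start: Marcus, Sana, Priya, Nadia, Jonas, Omar, Yusuf.
Sana starts after Marcus ends; Marcus is clear from here.
Priya starts before Sana ends → Sana and Priya overlap.
Nadia starts before Sana ends → Sana and Nadia overlap.
Jonas starts after Sana ends; Sana is clear from here.
Nadia starts exactly when Priya ends (back-to-back, no overlap); Priya is clear from here.
Jonas starts after Nadia ends; Nadia is clear from here.
Omar starts after Jonas ends; Jonas is clear from here.
Yusuf starts after Omar ends.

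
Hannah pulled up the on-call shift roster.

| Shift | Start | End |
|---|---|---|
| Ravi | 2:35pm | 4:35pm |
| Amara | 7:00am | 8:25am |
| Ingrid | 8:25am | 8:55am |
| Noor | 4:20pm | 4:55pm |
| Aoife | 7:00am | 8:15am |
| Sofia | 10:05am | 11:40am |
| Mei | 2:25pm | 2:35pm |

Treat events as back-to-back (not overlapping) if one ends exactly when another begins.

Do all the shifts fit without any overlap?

Sorted by start: Amara, Aoife, Ingrid, Sofia, Mei, Ravi, Noor.
Aoife starts before Amara ends → Amara and Aoife overlap.
That's a conflict, so the schedule is not conflict-free.

No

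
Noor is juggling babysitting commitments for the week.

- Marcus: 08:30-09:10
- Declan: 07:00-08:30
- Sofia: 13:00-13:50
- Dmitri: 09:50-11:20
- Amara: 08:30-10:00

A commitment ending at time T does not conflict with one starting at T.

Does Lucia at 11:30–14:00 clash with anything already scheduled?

Declan: ends 08:30 at or before Lucia starts 11:30 → clear.
Marcus: ends 09:10 at or before Lucia starts 11:30 → clear.
Amara: ends 10:00 at or before Lucia starts 11:30 → clear.
Dmitri: ends 11:20 at or before Lucia starts 11:30 → clear.
Sofia: starts 13:00 before Lucia ends 14:00, and ends 13:50 after Lucia starts 11:30 → overlap.
Lucia overlaps Sofia.

Yes — it overlaps Sofia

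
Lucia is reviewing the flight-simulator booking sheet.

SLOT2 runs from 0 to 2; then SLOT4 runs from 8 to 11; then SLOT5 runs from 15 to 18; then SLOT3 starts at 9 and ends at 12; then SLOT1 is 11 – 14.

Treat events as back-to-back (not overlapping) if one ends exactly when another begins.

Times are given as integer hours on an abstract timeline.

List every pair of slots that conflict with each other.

Sorted by start: SLOT2, SLOT4, SLOT3, SLOT1, SLOT5.
SLOT4 starts after SLOT2 ends, so SLOT2 has no further overlaps.
SLOT3 starts before SLOT4 ends → SLOT4 and SLOT3 overlap.
SLOT1 starts exactly when SLOT4 ends (back-to-back, no overlap), so SLOT4 has no further overlaps.
SLOT1 starts before SLOT3 ends → SLOT3 and SLOT1 overlap.
SLOT5 starts after SLOT3 ends.
SLOT5 starts after SLOT1 ends.

SLOT1 & SLOT3, SLOT3 & SLOT4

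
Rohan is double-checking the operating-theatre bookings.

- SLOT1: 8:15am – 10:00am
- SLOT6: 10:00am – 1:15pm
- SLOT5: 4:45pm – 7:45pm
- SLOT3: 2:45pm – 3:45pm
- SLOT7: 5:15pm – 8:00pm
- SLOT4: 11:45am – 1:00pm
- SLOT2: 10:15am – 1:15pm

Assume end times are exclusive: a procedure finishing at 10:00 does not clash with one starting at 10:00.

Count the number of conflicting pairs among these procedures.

Sorted by start: SLOT1, SLOT6, SLOT2, SLOT4, SLOT3, SLOT5, SLOT7.
SLOT6 starts exactly when SLOT1 ends (back-to-back, no overlap), so nothing later overlaps SLOT1 either.
SLOT2 starts before SLOT6 ends → SLOT6 and SLOT2 overlap.
SLOT4 starts before SLOT6 ends → SLOT6 and SLOT4 overlap.
SLOT3 starts after SLOT6 ends, so nothing later overlaps SLOT6 either.
SLOT4 starts before SLOT2 ends → SLOT2 and SLOT4 overlap.
SLOT3 starts after SLOT2 ends, so nothing later overlaps SLOT2 either.
SLOT3 starts after SLOT4 ends, so nothing later overlaps SLOT4 either.
SLOT5 starts after SLOT3 ends, so nothing later overlaps SLOT3 either.
SLOT7 starts before SLOT5 ends → SLOT5 and SLOT7 overlap.
Overlapping pairs: SLOT2 & SLOT4, SLOT2 & SLOT6, SLOT4 & SLOT6, SLOT5 & SLOT7 — 4 in total.

4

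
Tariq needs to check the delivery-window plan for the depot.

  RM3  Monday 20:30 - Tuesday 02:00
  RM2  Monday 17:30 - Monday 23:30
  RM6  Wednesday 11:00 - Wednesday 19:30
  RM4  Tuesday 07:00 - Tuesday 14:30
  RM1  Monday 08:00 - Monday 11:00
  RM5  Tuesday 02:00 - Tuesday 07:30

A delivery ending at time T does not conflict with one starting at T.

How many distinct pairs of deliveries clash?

Check each pair: they overlap iff neither finishes before the other starts.
Sorted by start: RM1, RM2, RM3, RM5, RM4, RM6.
RM2 starts after RM1 ends — done with RM1.
RM3 starts before RM2 ends → RM2 and RM3 overlap.
RM5 starts after RM2 ends — done with RM2.
RM5 starts exactly when RM3 ends (back-to-back, no overlap) — done with RM3.
RM4 starts before RM5 ends → RM5 and RM4 overlap.
RM6 starts after RM5 ends.
RM6 starts after RM4 ends.
Overlapping pairs: RM2 & RM3, RM4 & RM5 — 2 in total.

2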